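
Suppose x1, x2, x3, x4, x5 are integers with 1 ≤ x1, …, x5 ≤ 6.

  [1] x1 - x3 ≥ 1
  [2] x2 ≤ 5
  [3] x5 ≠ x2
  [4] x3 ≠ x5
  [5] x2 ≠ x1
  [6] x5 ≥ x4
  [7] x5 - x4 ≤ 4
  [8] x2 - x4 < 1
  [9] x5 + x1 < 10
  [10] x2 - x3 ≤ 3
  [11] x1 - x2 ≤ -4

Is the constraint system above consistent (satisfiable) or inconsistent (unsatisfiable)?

Constraints 1, 10, and 11 give x2 − x1 ≥ 4, x1 − x3 ≥ 1, x3 − x2 ≥ -3.
Adding all 3 inequalities: the left sides telescope to 0, and the right sides sum to 4 + 1 + (-3) = 2. So 0 ≥ 2, which is false.

Unsatisfiable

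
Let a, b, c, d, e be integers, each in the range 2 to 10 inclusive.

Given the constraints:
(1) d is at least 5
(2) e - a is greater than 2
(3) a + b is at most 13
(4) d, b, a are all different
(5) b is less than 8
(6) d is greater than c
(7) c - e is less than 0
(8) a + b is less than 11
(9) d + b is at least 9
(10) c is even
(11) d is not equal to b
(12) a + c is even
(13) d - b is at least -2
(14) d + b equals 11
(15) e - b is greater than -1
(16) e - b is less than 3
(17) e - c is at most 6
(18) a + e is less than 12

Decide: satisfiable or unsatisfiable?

Satisfiable

Try a = 4, b = 6, c = 4, d = 5, e = 7.
Check constraint 2: e - a = 3; constraint 3: a + b = 10; constraint 7: c - e = -3. The remaining constraints are straightforward to verify.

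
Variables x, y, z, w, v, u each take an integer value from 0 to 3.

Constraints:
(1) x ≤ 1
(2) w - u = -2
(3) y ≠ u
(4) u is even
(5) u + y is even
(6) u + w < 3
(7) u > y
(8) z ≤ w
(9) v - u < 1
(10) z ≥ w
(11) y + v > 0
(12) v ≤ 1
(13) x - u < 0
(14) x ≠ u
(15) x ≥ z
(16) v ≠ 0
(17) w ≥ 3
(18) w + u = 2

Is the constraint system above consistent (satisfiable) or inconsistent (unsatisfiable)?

From constraints 10 and 17: z ≥ w and w ≥ 3, so z ≥ 3. From constraints 1 and 15: z ≤ x and x ≤ 1, so z ≤ 1. But 1 < 3, so no value of z works.

Unsatisfiable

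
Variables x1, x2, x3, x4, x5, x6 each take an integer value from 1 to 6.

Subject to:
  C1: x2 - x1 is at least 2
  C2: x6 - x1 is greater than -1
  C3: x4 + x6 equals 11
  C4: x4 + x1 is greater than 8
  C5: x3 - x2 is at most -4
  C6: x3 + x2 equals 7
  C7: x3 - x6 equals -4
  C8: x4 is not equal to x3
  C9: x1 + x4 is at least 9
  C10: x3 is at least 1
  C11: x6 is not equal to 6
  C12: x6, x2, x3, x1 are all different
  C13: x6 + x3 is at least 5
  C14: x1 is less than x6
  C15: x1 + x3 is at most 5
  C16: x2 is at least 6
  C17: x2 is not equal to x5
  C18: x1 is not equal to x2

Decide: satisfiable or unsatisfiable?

Satisfiable

One satisfying assignment is x1 = 3, x2 = 6, x3 = 1, x4 = 6, x5 = 5, x6 = 5.
For the less obvious constraints — constraint 1: x2 - x1 = 3; constraint 2: x6 - x1 = 2; constraint 3: x4 + x6 = 11 — and the others hold by inspection.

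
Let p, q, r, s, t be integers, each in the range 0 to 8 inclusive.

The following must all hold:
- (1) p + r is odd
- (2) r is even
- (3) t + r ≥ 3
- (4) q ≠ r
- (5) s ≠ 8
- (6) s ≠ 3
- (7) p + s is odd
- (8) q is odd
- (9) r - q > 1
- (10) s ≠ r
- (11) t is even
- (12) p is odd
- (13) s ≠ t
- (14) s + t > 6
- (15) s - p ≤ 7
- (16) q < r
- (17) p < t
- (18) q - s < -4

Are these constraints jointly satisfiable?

Try p = 1, q = 1, r = 4, s = 6, t = 2.
Check constraint 3: t + r = 6; constraint 9: r - q = 3. The remaining constraints are straightforward to verify.

Satisfiable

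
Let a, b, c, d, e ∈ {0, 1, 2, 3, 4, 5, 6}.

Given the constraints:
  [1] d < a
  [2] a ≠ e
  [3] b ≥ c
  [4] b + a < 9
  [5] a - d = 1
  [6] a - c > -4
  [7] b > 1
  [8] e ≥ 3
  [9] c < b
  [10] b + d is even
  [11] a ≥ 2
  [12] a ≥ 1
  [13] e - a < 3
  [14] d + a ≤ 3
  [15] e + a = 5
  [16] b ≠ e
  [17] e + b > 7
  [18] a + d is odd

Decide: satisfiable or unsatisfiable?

Satisfiable

Try a = 2, b = 5, c = 4, d = 1, e = 3.
Check constraint 4: b + a = 7; constraint 5: a - d = 1. The remaining constraints are straightforward to verify.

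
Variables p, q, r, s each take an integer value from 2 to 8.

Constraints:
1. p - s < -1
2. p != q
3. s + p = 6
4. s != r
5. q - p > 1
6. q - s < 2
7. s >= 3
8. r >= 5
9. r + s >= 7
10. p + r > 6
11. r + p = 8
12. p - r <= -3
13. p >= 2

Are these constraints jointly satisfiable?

Satisfiable

Take p = 2, q = 5, r = 6, s = 4. Then constraint 1: p - s = -2; constraint 3: s + p = 6, and every other listed constraint is also met.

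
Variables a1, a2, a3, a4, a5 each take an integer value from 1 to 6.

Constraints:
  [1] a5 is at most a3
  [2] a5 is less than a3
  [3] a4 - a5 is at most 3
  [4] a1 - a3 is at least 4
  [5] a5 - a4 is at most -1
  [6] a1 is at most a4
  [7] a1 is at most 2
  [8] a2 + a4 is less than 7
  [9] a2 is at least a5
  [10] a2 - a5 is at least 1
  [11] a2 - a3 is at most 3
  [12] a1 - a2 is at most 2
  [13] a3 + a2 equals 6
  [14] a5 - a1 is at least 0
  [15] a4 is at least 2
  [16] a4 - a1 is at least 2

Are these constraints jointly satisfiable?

Constraints 3, 4, 10, 11, and 16 give a1 − a3 ≥ 4, a3 − a2 ≥ -3, a2 − a5 ≥ 1, a5 − a4 ≥ -3, a4 − a1 ≥ 2.
Adding all 5 inequalities: the left sides telescope to 0, and the right sides sum to 4 + (-3) + 1 + (-3) + 2 = 1. So 0 ≥ 1, which is false.

Unsatisfiable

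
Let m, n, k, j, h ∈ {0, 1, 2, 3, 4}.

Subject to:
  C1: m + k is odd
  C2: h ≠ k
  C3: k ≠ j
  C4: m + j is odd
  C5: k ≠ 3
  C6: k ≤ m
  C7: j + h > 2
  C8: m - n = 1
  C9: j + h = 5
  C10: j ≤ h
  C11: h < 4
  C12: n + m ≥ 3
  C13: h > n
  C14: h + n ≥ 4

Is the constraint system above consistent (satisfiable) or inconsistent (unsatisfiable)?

Satisfiable

Try m = 3, n = 2, k = 0, j = 2, h = 3.
Check constraint 7: j + h = 5; constraint 8: m - n = 1. The remaining constraints are straightforward to verify.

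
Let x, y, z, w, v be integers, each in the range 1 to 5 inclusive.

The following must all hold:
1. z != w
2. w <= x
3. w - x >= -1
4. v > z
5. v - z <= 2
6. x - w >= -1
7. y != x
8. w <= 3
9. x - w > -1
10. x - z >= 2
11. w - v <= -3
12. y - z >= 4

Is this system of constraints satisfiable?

Constraints 3, 5, 10, and 11 give x − z ≥ 2, z − v ≥ -2, v − w ≥ 3, w − x ≥ -1.
Adding all 4 inequalities: the left sides telescope to 0, and the right sides sum to 2 + (-2) + 3 + (-1) = 2. So 0 ≥ 2, which is false.

Unsatisfiable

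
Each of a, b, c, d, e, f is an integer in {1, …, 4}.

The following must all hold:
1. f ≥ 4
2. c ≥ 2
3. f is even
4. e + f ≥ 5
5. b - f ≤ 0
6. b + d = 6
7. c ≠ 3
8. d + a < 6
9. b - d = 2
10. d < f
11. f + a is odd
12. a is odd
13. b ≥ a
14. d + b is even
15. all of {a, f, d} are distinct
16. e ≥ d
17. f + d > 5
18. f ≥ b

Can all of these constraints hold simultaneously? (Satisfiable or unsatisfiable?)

Satisfiable

Setting (a, b, c, d, e, f) = (3, 4, 2, 2, 3, 4) satisfies everything: constraint 4: e + f = 7; constraint 5: b - f = 0, and the others follow.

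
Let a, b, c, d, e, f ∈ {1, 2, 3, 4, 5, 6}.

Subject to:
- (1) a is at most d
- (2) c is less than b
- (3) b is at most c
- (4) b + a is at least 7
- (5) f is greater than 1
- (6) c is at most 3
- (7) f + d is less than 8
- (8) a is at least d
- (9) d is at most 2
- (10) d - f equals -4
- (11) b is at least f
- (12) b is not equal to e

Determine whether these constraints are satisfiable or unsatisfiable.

From constraints 3 and 6: b ≤ c ≤ 3. From constraints 1 and 9: a ≤ d ≤ 2. Hence b + a ≤ 5. But constraint 4 requires b + a ≥ 7, and 7 > 5. Contradiction.

Unsatisfiable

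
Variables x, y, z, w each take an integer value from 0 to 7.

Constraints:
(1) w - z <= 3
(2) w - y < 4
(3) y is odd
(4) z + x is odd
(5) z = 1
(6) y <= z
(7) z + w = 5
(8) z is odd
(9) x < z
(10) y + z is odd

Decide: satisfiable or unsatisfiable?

Unsatisfiable

Constraint 3 makes y odd and constraint 8 makes z odd, so y + z must be even. Constraint 10 says y + z is odd — contradiction.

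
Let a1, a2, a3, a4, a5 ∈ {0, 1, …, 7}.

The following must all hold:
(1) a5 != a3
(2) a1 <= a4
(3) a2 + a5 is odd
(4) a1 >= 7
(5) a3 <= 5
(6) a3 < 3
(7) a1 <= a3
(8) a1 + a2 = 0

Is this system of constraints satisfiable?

Unsatisfiable

From constraints 4 and 7: a3 ≥ a1 and a1 ≥ 7, so a3 ≥ 7. From constraint 5: a3 ≤ 5. But 5 < 7, so no value of a3 works.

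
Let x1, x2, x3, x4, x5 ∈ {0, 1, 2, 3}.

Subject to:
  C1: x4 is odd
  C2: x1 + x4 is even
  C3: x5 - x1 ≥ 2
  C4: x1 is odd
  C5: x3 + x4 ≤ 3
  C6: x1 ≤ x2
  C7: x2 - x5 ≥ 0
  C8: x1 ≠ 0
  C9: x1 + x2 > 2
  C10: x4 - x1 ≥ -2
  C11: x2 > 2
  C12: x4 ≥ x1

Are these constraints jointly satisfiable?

Setting (x1, x2, x3, x4, x5) = (1, 3, 1, 1, 3) satisfies everything: constraint 3: x5 - x1 = 2; constraint 5: x3 + x4 = 2; constraint 7: x2 - x5 = 0, and the others follow.

Satisfiable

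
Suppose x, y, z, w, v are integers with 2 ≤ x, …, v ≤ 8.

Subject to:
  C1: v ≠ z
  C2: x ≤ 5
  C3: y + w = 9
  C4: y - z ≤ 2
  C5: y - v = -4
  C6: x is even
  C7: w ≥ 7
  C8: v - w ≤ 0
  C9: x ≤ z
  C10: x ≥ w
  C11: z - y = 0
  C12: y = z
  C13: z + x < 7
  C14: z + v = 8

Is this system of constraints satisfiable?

From constraints 7 and 10: x ≥ w and w ≥ 7, so x ≥ 7. From constraint 2: x ≤ 5. But 5 < 7, so no value of x works.

Unsatisfiable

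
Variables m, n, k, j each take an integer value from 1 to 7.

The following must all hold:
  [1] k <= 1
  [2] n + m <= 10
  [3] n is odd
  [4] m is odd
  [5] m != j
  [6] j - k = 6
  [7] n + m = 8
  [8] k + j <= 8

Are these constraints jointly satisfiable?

Satisfiable

Take m = 3, n = 5, k = 1, j = 7. Then constraint 2: n + m = 8; constraint 6: j - k = 6, and every other listed constraint is also met.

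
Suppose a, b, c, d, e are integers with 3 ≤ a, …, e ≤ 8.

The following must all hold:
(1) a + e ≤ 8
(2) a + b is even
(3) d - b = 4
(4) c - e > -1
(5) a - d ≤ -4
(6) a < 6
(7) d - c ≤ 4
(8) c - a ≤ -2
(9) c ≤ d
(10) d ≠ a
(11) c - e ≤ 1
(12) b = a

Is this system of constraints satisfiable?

Constraints 5, 7, and 8 give c − d ≥ -4, d − a ≥ 4, a − c ≥ 2.
Adding all 3 inequalities: the left sides telescope to 0, and the right sides sum to (-4) + 4 + 2 = 2. So 0 ≥ 2, which is false.

Unsatisfiable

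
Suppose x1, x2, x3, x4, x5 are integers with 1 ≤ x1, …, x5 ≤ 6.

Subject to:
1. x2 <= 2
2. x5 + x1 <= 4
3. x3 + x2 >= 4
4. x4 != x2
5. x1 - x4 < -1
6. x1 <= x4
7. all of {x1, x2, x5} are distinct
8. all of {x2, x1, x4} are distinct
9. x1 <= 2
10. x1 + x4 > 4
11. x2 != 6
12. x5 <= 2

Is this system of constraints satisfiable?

Unsatisfiable

Constraints 1, 9, and 12 confine each of x1, x2, x5 to the 2 values {1, 2} (the domain already gives each ≥ 1).
Constraint 7 requires all 3 of them to be distinct, but only 2 values are available — impossible by the pigeonhole principle.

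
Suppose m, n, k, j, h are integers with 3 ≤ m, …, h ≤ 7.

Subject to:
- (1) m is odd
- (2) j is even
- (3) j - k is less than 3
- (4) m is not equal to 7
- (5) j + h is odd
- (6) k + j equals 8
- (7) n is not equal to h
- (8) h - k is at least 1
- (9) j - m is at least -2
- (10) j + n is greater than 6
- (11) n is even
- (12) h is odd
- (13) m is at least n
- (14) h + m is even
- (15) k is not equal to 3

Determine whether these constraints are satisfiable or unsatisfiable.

Satisfiable

Try m = 5, n = 4, k = 4, j = 4, h = 7.
Check constraint 3: j - k = 0; constraint 6: k + j = 8; constraint 8: h - k = 3. The remaining constraints are straightforward to verify.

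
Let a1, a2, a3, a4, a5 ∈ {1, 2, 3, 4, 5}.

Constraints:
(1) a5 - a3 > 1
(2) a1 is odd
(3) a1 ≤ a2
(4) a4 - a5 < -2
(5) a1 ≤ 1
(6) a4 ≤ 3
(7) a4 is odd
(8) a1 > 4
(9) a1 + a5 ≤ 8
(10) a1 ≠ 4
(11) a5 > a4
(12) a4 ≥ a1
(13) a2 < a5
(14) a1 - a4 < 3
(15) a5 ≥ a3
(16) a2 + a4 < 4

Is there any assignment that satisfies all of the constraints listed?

Unsatisfiable

From constraint 8: a1 ≥ 5. From constraints 6 and 12: a1 ≤ a4 and a4 ≤ 3, so a1 ≤ 3. But 3 < 5, so no value of a1 works.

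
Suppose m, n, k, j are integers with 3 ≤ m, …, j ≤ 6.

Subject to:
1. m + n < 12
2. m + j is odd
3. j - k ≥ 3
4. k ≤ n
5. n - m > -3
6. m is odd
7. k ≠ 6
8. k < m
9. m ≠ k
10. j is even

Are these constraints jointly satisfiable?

Satisfiable

One satisfying assignment is m = 5, n = 5, k = 3, j = 6.
For the less obvious constraints — constraint 1: m + n = 10; constraint 3: j - k = 3 — and the others hold by inspection.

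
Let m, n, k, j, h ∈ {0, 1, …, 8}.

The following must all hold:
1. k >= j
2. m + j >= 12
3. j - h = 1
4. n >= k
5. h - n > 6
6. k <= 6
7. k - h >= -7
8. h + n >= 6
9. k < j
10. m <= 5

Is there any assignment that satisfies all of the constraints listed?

From constraint 10: m ≤ 5. From constraints 1 and 6: j ≤ k ≤ 6. Hence m + j ≤ 11. But constraint 2 requires m + j ≥ 12, and 12 > 11. Contradiction.

Unsatisfiable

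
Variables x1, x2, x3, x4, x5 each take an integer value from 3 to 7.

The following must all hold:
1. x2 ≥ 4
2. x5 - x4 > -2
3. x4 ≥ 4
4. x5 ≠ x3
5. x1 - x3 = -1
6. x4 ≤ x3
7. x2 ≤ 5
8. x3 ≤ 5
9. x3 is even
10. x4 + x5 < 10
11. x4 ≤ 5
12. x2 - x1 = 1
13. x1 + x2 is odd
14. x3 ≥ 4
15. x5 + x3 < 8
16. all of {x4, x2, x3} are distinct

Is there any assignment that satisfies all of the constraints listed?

Unsatisfiable

Constraints 1, 3, 7, 8, 11, and 14 confine each of x4, x2, x3 to the 2 values {4, 5}.
Constraint 16 requires all 3 of them to be distinct, but only 2 values are available — impossible by the pigeonhole principle.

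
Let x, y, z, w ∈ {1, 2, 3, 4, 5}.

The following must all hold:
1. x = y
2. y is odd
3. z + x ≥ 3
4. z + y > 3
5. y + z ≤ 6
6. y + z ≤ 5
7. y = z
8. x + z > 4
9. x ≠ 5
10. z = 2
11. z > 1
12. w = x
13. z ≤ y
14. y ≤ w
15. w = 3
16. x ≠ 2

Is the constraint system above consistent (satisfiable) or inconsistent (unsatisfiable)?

Unsatisfiable

Constraint 15 fixes w = 3 and constraint 10 fixes z = 2. Constraints 1, 7, and 12 give w = x = y = z, so w = z. But 3 ≠ 2 — contradiction.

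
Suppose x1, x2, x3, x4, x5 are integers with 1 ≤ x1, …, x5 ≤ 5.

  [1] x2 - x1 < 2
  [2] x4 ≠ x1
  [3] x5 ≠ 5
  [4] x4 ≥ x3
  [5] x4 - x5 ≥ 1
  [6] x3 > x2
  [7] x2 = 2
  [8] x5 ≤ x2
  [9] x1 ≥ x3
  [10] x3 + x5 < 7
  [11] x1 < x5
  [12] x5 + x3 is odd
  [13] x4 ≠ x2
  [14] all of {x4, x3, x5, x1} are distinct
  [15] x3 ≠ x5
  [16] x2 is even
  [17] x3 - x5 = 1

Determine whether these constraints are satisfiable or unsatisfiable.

Constraints 6, 8, 9, and 11 give x1 < x5, x5 ≤ x2, x2 < x3, x3 ≤ x1. Chaining: x1 < x5 ≤ x2 < x3 ≤ x1, which forces x1 < x1 — impossible.

Unsatisfiable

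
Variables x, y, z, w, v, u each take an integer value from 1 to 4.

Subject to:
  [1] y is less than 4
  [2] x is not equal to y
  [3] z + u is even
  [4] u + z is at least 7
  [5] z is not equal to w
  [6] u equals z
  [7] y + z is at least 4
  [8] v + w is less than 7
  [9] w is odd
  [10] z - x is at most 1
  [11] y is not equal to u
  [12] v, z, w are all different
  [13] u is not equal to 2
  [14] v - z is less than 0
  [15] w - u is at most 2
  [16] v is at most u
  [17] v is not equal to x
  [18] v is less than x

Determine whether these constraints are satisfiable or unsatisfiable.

Satisfiable

Try x = 4, y = 3, z = 4, w = 3, v = 2, u = 4.
Check constraint 4: u + z = 8; constraint 7: y + z = 7. The remaining constraints are straightforward to verify.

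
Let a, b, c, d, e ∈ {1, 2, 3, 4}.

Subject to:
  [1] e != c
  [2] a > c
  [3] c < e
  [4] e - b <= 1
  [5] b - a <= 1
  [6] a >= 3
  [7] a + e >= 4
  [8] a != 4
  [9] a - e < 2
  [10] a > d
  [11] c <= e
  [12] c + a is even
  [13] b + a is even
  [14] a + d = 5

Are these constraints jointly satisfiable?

Satisfiable

The assignment a = 3, b = 1, c = 1, d = 2, e = 2 works:
  constraint 4 holds since e - b = 1.
  constraint 5 holds since b - a = -2.
  constraint 7 holds since a + e = 5.
The rest check out directly.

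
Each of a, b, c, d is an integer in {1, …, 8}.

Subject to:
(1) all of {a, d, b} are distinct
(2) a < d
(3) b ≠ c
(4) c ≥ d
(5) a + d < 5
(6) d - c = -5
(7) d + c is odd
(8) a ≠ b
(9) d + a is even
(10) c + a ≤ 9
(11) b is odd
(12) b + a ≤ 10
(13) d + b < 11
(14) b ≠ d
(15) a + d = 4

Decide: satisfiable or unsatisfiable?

The assignment a = 1, b = 7, c = 8, d = 3 works:
  constraint 5 holds since a + d = 4.
  constraint 6 holds since d - c = -5.
The rest check out directly.

Satisfiable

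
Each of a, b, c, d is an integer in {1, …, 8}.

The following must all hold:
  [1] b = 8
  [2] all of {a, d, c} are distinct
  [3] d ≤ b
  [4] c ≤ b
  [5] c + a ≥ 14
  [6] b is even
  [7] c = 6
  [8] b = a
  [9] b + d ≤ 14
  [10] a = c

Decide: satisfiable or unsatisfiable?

Unsatisfiable

Constraint 1 fixes b = 8 and constraint 7 fixes c = 6. Constraints 8 and 10 give b = a = c, so b = c. But 8 ≠ 6 — contradiction.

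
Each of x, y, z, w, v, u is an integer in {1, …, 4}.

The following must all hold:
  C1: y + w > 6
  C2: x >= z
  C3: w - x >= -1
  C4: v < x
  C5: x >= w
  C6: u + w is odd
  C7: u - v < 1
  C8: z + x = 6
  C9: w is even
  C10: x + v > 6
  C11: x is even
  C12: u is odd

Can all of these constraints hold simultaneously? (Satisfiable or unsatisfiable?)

The assignment x = 4, y = 4, z = 2, w = 4, v = 3, u = 3 works:
  constraint 1 holds since y + w = 8.
  constraint 3 holds since w - x = 0.
The rest check out directly.

Satisfiable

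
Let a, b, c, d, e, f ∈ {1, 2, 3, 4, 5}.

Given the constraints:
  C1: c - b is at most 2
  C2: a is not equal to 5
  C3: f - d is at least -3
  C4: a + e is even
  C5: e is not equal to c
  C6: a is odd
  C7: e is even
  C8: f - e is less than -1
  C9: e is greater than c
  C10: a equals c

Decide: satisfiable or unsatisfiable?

Unsatisfiable

Constraint 6 makes a odd and constraint 7 makes e even, so a + e must be odd. Constraint 4 says a + e is even — contradiction.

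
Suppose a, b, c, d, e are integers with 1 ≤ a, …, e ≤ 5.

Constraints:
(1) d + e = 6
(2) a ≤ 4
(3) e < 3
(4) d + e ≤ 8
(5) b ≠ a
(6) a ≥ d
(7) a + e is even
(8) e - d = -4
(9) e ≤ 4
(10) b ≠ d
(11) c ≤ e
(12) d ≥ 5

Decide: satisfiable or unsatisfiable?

From constraint 12: d ≥ 5. From constraints 2 and 6: d ≤ a and a ≤ 4, so d ≤ 4. But 4 < 5, so no value of d works.

Unsatisfiable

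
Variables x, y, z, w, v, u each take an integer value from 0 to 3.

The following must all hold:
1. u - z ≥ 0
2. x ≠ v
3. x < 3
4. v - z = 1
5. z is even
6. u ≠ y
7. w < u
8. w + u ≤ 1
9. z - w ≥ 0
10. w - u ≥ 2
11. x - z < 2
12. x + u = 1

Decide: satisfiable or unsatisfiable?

Unsatisfiable

Constraints 1, 9, and 10 give w − u ≥ 2, u − z ≥ 0, z − w ≥ 0.
Adding all 3 inequalities: the left sides telescope to 0, and the right sides sum to 2 + 0 + 0 = 2. So 0 ≥ 2, which is false.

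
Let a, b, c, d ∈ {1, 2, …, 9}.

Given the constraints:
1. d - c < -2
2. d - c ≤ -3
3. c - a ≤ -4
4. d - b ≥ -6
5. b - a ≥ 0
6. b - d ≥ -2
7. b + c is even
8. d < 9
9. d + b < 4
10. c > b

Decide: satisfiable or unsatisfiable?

Constraints 2, 3, 4, and 5 give a − c ≥ 4, c − d ≥ 3, d − b ≥ -6, b − a ≥ 0.
Adding all 4 inequalities: the left sides telescope to 0, and the right sides sum to 4 + 3 + (-6) + 0 = 1. So 0 ≥ 1, which is false.

Unsatisfiable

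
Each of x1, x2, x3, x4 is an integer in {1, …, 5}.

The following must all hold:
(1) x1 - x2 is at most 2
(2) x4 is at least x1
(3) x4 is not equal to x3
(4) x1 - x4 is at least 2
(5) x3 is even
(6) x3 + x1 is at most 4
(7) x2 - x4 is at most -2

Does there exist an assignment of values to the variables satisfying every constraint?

Unsatisfiable

Constraints 1, 4, and 7 give x1 − x4 ≥ 2, x4 − x2 ≥ 2, x2 − x1 ≥ -2.
Adding all 3 inequalities: the left sides telescope to 0, and the right sides sum to 2 + 2 + (-2) = 2. So 0 ≥ 2, which is false.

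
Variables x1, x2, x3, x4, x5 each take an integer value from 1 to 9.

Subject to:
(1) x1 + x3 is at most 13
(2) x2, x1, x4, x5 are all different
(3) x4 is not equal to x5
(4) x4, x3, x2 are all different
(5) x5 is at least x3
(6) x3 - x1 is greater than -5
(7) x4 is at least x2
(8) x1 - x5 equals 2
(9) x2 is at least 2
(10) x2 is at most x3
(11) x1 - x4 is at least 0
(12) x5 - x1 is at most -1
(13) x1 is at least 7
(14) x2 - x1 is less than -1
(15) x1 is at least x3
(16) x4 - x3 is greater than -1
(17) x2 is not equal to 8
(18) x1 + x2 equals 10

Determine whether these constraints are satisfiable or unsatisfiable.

Satisfiable

One satisfying assignment is x1 = 7, x2 = 3, x3 = 5, x4 = 6, x5 = 5.
For the less obvious constraints — constraint 1: x1 + x3 = 12; constraint 6: x3 - x1 = -2; constraint 8: x1 - x5 = 2 — and the others hold by inspection.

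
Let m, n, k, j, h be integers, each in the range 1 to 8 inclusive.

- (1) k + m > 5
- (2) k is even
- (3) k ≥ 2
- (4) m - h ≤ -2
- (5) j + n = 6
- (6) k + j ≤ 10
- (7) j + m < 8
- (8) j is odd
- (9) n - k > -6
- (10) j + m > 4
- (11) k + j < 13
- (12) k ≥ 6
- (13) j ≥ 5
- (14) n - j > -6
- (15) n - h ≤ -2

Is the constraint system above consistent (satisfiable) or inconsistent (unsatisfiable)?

From constraint 12: k ≥ 6. From constraint 13: j ≥ 5. Hence k + j ≥ 11. But constraint 6 requires k + j ≤ 10, and 10 < 11. Contradiction.

Unsatisfiable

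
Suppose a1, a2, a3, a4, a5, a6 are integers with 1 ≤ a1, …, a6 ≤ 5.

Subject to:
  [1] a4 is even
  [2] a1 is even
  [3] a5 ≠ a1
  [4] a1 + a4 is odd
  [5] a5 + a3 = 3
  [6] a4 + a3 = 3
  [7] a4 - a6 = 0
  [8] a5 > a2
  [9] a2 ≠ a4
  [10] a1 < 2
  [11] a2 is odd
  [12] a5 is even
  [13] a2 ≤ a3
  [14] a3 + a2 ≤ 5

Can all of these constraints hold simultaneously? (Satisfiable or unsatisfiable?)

Unsatisfiable

Constraint 2 makes a1 even and constraint 1 makes a4 even, so a1 + a4 must be even. Constraint 4 says a1 + a4 is odd — contradiction.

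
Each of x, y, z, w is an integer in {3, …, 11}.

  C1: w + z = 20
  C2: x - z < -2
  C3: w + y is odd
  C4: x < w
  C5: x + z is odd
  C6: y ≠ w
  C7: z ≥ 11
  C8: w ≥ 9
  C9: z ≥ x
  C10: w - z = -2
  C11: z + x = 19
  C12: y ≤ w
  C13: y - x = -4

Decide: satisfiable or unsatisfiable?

Try x = 8, y = 4, z = 11, w = 9.
Check constraint 1: w + z = 20; constraint 2: x - z = -3; constraint 10: w - z = -2. The remaining constraints are straightforward to verify.

Satisfiable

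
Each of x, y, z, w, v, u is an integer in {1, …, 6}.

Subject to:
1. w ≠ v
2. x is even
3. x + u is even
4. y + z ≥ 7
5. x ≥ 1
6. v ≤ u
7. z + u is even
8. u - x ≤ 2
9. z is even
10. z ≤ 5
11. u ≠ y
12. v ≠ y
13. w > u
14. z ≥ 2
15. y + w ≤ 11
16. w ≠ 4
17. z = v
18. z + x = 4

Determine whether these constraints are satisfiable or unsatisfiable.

The assignment x = 2, y = 5, z = 2, w = 6, v = 2, u = 2 works:
  constraint 4 holds since y + z = 7.
  constraint 8 holds since u - x = 0.
The rest check out directly.

Satisfiable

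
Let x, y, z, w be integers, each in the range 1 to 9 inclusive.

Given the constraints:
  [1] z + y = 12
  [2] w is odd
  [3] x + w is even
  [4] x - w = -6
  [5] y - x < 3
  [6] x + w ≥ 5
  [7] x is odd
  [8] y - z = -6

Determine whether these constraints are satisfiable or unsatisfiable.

Try x = 1, y = 3, z = 9, w = 7.
Check constraint 1: z + y = 12; constraint 4: x - w = -6. The remaining constraints are straightforward to verify.

Satisfiable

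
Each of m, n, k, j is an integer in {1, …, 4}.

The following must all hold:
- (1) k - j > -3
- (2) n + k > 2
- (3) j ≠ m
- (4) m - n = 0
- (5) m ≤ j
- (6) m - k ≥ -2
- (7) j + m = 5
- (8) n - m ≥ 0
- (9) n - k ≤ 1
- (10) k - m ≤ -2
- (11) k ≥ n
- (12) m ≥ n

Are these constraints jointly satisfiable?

Constraints 8, 9, and 10 give m − k ≥ 2, k − n ≥ -1, n − m ≥ 0.
Adding all 3 inequalities: the left sides telescope to 0, and the right sides sum to 2 + (-1) + 0 = 1. So 0 ≥ 1, which is false.

Unsatisfiable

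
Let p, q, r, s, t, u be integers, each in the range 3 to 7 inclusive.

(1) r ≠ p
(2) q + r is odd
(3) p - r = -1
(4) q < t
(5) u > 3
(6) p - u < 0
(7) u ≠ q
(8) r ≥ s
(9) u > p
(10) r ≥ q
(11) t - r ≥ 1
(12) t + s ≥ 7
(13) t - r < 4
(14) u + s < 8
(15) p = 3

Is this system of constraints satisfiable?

Satisfiable

The assignment p = 3, q = 3, r = 4, s = 3, t = 7, u = 4 works:
  constraint 3 holds since p - r = -1.
  constraint 6 holds since p - u = -1.
The rest check out directly.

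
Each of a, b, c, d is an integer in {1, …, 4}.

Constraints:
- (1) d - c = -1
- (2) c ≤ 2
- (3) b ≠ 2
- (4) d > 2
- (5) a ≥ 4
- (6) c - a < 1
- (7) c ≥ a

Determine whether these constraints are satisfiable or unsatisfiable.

From constraint 5: a ≥ 4. From constraints 2 and 7: a ≤ c and c ≤ 2, so a ≤ 2. But 2 < 4, so no value of a works.

Unsatisfiable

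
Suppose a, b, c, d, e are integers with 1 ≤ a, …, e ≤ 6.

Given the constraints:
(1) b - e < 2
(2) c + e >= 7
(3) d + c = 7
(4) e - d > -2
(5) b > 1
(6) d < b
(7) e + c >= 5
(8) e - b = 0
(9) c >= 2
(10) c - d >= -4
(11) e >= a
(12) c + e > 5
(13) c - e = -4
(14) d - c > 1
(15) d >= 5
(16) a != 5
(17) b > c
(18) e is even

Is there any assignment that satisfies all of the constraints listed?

Satisfiable

Try a = 6, b = 6, c = 2, d = 5, e = 6.
Check constraint 1: b - e = 0; constraint 2: c + e = 8; constraint 3: d + c = 7. The remaining constraints are straightforward to verify.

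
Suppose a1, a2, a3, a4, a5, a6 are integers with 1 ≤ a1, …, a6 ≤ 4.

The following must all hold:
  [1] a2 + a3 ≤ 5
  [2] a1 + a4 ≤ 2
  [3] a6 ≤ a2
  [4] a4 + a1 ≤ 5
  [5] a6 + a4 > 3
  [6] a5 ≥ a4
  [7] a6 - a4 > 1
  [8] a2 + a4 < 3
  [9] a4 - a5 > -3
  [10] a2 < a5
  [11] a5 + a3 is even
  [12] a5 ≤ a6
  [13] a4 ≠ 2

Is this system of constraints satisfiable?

Unsatisfiable

Constraints 3, 10, and 12 give a6 ≤ a2, a2 < a5, a5 ≤ a6. Chaining: a6 ≤ a2 < a5 ≤ a6, which forces a6 < a6 — impossible.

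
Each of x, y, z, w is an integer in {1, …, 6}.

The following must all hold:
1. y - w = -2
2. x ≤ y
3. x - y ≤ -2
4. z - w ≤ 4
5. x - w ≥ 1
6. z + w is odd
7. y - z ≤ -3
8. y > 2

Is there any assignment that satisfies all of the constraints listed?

Unsatisfiable

Constraints 3, 4, 5, and 7 give x − w ≥ 1, w − z ≥ -4, z − y ≥ 3, y − x ≥ 2.
Adding all 4 inequalities: the left sides telescope to 0, and the right sides sum to 1 + (-4) + 3 + 2 = 2. So 0 ≥ 2, which is false.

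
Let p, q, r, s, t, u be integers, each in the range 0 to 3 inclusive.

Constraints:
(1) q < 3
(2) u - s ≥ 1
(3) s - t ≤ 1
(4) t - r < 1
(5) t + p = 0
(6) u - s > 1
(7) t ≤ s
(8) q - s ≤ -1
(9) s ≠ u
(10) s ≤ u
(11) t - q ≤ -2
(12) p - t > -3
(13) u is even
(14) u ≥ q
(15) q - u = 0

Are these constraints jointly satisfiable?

Unsatisfiable

Constraints 3, 8, and 11 give t − s ≥ -1, s − q ≥ 1, q − t ≥ 2.
Adding all 3 inequalities: the left sides telescope to 0, and the right sides sum to (-1) + 1 + 2 = 2. So 0 ≥ 2, which is false.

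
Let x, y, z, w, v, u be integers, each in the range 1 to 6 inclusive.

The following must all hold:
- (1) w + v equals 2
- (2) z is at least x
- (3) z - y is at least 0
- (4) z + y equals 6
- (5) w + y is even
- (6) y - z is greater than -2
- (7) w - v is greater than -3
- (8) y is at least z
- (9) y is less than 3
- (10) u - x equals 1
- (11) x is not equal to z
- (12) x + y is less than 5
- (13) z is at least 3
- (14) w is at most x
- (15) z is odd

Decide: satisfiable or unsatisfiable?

Unsatisfiable

From constraints 8 and 13: y ≥ z and z ≥ 3, so y ≥ 3. From constraint 9: y ≤ 2. But 2 < 3, so no value of y works.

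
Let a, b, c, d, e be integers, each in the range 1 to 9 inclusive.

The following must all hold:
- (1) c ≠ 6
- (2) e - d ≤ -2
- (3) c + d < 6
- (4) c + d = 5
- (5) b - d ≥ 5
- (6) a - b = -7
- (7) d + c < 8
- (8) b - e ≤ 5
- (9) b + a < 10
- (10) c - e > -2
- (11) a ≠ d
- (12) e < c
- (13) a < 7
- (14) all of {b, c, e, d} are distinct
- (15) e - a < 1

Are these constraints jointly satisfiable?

Constraints 2, 5, and 8 give b − d ≥ 5, d − e ≥ 2, e − b ≥ -5.
Adding all 3 inequalities: the left sides telescope to 0, and the right sides sum to 5 + 2 + (-5) = 2. So 0 ≥ 2, which is false.

Unsatisfiable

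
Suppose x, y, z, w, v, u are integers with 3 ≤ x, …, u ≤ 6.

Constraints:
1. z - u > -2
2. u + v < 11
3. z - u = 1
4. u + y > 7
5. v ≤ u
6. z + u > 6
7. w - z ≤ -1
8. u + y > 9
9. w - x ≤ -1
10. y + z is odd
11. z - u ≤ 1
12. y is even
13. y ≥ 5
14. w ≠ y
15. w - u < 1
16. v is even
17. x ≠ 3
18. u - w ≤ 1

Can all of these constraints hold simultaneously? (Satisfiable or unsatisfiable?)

Satisfiable

The assignment x = 5, y = 6, z = 5, w = 4, v = 4, u = 4 works:
  constraint 1 holds since z - u = 1.
  constraint 2 holds since u + v = 8.
The rest check out directly.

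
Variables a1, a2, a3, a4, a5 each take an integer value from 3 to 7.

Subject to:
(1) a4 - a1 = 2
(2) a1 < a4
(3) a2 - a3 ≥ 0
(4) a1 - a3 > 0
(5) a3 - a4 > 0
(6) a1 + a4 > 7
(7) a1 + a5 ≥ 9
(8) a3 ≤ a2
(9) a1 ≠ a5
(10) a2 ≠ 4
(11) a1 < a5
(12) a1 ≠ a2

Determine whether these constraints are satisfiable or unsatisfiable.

Constraints 2, 4, and 5 give a3 < a1, a1 < a4, a4 < a3. Chaining: a3 < a1 < a4 < a3, which forces a3 < a3 — impossible.

Unsatisfiable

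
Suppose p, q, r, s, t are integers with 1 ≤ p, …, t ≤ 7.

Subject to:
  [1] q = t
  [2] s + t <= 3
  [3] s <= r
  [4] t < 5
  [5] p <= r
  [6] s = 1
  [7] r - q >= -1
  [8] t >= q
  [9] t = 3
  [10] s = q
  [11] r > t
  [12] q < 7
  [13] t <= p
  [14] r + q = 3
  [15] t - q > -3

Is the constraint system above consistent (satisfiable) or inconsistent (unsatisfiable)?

Unsatisfiable

Constraint 6 fixes s = 1 and constraint 9 fixes t = 3. Constraints 1 and 10 give s = q = t, so s = t. But 1 ≠ 3 — contradiction.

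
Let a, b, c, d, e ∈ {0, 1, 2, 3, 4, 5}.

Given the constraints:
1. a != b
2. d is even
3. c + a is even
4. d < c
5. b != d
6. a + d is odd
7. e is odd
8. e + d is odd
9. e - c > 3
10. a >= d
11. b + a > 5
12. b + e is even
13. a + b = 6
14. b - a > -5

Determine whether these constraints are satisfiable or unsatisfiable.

Satisfiable

Try a = 5, b = 1, c = 1, d = 0, e = 5.
Check constraint 9: e - c = 4; constraint 11: b + a = 6. The remaining constraints are straightforward to verify.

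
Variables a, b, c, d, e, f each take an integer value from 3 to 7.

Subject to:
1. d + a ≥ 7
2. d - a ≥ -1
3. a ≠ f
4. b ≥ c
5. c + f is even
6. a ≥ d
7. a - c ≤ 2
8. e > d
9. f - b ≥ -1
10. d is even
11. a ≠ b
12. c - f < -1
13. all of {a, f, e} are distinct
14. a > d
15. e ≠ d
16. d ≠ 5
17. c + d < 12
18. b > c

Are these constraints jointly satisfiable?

Take a = 5, b = 7, c = 5, d = 4, e = 6, f = 7. Then constraint 1: d + a = 9; constraint 2: d - a = -1; constraint 7: a - c = 0, and every other listed constraint is also met.

Satisfiable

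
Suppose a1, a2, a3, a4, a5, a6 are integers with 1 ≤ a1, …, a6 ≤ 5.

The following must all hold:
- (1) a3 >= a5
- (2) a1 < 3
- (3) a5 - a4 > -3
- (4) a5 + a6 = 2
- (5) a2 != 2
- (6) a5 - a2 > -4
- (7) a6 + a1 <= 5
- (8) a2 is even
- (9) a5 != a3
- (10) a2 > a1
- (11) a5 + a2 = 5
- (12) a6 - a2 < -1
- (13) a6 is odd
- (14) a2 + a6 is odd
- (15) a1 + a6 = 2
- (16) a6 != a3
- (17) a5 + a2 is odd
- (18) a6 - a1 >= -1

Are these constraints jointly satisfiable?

The assignment a1 = 1, a2 = 4, a3 = 5, a4 = 2, a5 = 1, a6 = 1 works:
  constraint 3 holds since a5 - a4 = -1.
  constraint 4 holds since a5 + a6 = 2.
The rest check out directly.

Satisfiable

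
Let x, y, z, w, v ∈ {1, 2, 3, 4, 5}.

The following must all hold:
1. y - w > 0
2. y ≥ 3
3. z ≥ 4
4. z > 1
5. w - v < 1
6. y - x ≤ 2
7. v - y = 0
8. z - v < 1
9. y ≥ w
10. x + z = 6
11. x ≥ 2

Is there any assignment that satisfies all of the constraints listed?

One satisfying assignment is x = 2, y = 4, z = 4, w = 2, v = 4.
For the less obvious constraints — constraint 1: y - w = 2; constraint 5: w - v = -2 — and the others hold by inspection.

Satisfiable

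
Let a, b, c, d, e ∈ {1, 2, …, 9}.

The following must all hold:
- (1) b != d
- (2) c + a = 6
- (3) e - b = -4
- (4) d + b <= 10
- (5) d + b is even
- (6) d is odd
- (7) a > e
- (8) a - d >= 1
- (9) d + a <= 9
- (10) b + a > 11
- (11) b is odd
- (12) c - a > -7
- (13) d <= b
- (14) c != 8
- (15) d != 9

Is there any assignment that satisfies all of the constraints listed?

Satisfiable

One satisfying assignment is a = 5, b = 7, c = 1, d = 3, e = 3.
For the less obvious constraints — constraint 2: c + a = 6; constraint 3: e - b = -4 — and the others hold by inspection.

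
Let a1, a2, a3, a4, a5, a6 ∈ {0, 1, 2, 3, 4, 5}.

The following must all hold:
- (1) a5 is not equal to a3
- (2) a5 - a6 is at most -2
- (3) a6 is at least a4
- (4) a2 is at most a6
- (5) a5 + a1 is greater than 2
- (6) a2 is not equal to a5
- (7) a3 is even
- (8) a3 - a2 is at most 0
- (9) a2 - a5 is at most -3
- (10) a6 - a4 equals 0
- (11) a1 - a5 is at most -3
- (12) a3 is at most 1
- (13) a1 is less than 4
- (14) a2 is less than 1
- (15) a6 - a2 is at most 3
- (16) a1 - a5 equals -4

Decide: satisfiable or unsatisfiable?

Constraints 2, 9, and 15 give a2 − a6 ≥ -3, a6 − a5 ≥ 2, a5 − a2 ≥ 3.
Adding all 3 inequalities: the left sides telescope to 0, and the right sides sum to (-3) + 2 + 3 = 2. So 0 ≥ 2, which is false.

Unsatisfiable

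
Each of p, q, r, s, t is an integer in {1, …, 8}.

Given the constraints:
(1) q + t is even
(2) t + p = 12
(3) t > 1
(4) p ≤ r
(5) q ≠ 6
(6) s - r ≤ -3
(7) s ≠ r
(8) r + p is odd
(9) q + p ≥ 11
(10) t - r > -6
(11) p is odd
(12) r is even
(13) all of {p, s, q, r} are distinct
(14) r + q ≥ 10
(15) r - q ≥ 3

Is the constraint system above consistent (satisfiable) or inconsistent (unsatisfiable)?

Satisfiable

Setting (p, q, r, s, t) = (7, 5, 8, 3, 5) satisfies everything: constraint 2: t + p = 12; constraint 6: s - r = -5, and the others follow.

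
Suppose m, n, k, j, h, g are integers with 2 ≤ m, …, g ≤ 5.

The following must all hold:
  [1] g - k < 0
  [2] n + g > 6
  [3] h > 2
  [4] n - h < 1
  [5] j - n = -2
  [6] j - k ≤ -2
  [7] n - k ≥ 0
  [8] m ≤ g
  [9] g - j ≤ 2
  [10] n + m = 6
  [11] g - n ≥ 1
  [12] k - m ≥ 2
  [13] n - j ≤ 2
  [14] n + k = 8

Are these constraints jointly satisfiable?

Constraints 6, 7, 9, and 11 give g − n ≥ 1, n − k ≥ 0, k − j ≥ 2, j − g ≥ -2.
Adding all 4 inequalities: the left sides telescope to 0, and the right sides sum to 1 + 0 + 2 + (-2) = 1. So 0 ≥ 1, which is false.

Unsatisfiable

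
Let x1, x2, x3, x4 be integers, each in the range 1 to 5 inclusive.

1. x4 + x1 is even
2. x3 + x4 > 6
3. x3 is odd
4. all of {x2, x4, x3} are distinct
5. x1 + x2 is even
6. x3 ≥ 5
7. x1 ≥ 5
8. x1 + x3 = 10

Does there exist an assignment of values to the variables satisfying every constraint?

Satisfiable

Try x1 = 5, x2 = 1, x3 = 5, x4 = 3.
Check constraint 2: x3 + x4 = 8; constraint 4: values 1, 3, 5 are distinct; constraint 8: x1 + x3 = 10. The remaining constraints are straightforward to verify.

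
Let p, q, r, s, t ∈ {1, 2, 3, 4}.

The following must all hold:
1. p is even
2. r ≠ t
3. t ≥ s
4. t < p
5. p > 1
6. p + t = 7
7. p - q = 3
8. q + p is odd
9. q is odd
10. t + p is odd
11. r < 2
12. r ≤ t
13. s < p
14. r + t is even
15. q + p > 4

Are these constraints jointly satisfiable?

The assignment p = 4, q = 1, r = 1, s = 1, t = 3 works:
  constraint 6 holds since p + t = 7.
  constraint 7 holds since p - q = 3.
  constraint 15 holds since q + p = 5.
The rest check out directly.

Satisfiable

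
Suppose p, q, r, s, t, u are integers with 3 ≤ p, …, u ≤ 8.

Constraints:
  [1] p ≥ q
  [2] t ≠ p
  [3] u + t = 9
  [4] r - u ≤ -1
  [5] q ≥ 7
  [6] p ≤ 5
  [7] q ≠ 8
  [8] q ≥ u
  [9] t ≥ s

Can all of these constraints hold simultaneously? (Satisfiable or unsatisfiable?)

Unsatisfiable

From constraint 5: q ≥ 7. From constraints 1 and 6: q ≤ p and p ≤ 5, so q ≤ 5. But 5 < 7, so no value of q works.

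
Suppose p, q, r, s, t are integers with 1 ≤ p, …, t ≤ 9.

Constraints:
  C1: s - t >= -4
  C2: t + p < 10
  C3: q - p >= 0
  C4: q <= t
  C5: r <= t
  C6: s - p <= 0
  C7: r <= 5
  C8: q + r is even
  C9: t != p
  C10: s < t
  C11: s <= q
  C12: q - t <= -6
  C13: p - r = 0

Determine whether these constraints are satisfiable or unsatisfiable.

Constraints 1, 3, 6, and 12 give p − s ≥ 0, s − t ≥ -4, t − q ≥ 6, q − p ≥ 0.
Adding all 4 inequalities: the left sides telescope to 0, and the right sides sum to 0 + (-4) + 6 + 0 = 2. So 0 ≥ 2, which is false.

Unsatisfiable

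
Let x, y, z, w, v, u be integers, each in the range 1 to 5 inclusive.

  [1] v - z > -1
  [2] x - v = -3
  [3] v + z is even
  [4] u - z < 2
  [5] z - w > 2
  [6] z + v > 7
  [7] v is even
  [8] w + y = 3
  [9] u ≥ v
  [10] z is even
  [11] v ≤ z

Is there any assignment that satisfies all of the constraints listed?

Take x = 1, y = 2, z = 4, w = 1, v = 4, u = 5. Then constraint 1: v - z = 0; constraint 2: x - v = -3; constraint 4: u - z = 1, and every other listed constraint is also met.

Satisfiable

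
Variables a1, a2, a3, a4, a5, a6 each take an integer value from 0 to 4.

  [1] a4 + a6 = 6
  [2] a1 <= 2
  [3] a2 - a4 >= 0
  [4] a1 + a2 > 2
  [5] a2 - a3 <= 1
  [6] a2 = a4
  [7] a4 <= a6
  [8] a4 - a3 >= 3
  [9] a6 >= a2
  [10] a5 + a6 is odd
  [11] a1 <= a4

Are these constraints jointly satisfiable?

Constraints 3, 5, and 8 give a3 − a2 ≥ -1, a2 − a4 ≥ 0, a4 − a3 ≥ 3.
Adding all 3 inequalities: the left sides telescope to 0, and the right sides sum to (-1) + 0 + 3 = 2. So 0 ≥ 2, which is false.

Unsatisfiable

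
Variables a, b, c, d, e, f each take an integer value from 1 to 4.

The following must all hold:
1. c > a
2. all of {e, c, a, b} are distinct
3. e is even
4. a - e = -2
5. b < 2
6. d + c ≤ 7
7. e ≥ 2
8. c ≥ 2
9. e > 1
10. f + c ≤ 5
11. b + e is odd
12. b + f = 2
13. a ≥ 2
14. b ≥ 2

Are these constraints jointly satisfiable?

Unsatisfiable

Constraints 7, 8, 13, and 14 confine each of e, c, a, b to the 3 values {2, …, 4} (the domain already gives each ≤ 4).
Constraint 2 requires all 4 of them to be distinct, but only 3 values are available — impossible by the pigeonhole principle.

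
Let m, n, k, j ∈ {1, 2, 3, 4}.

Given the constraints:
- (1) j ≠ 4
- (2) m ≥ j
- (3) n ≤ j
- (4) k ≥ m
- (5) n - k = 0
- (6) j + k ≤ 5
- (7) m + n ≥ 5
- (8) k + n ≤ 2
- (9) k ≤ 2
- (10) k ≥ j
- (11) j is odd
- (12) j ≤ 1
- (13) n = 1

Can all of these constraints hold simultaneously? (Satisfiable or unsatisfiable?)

Unsatisfiable

From constraints 4 and 9: m ≤ k ≤ 2. From constraints 3 and 12: n ≤ j ≤ 1. Hence m + n ≤ 3. But constraint 7 requires m + n ≥ 5, and 5 > 3. Contradiction.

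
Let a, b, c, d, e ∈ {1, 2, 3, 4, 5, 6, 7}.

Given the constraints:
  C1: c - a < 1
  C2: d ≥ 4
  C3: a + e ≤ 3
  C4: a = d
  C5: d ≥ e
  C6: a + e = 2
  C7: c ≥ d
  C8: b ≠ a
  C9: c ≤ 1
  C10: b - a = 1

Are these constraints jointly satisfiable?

From constraints 2 and 7: c ≥ d and d ≥ 4, so c ≥ 4. From constraint 9: c ≤ 1. But 1 < 4, so no value of c works.

Unsatisfiable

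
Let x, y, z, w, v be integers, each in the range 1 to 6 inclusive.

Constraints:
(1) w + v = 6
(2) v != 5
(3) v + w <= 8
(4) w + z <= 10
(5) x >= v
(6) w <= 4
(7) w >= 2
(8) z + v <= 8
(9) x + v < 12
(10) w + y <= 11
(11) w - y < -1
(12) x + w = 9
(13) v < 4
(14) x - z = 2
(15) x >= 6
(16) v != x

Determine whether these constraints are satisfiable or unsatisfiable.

Take x = 6, y = 6, z = 4, w = 3, v = 3. Then constraint 1: w + v = 6; constraint 3: v + w = 6, and every other listed constraint is also met.

Satisfiable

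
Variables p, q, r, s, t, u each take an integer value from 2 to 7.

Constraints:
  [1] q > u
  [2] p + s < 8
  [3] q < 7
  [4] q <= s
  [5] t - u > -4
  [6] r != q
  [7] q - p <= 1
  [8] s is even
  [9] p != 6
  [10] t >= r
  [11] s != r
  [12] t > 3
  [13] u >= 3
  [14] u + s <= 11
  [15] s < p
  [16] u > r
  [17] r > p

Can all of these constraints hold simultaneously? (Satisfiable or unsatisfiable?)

Unsatisfiable

Constraints 1, 4, 15, 16, and 17 give r < u, u < q, q ≤ s, s < p, p < r. Chaining: r < u < q ≤ s < p < r, which forces r < r — impossible.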